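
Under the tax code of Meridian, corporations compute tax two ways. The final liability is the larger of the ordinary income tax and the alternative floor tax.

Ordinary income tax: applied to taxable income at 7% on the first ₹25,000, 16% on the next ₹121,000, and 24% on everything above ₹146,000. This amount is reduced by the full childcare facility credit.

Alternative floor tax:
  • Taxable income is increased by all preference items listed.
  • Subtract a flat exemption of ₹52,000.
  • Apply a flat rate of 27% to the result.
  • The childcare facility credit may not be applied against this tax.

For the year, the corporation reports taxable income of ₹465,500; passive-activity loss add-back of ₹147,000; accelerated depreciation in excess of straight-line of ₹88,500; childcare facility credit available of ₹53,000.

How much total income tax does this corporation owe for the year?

Alternative floor tax:
  Adjusted income: ₹465,500 + ₹147,000 + ₹88,500 = ₹701,000
  Less exemption ₹52,000 → base ₹649,000
  ₹649,000 × 27% = ₹175,230

Ordinary income tax:
  ₹25,000 × 7% = ₹1,750
  ₹121,000 × 16% = ₹19,360
  ₹319,500 × 24% = ₹76,680
  → ₹97,790
  Less childcare facility credit ₹53,000 → ₹44,790

₹175,230 > ₹44,790, so the alternative floor tax is the binding amount.

₹175,230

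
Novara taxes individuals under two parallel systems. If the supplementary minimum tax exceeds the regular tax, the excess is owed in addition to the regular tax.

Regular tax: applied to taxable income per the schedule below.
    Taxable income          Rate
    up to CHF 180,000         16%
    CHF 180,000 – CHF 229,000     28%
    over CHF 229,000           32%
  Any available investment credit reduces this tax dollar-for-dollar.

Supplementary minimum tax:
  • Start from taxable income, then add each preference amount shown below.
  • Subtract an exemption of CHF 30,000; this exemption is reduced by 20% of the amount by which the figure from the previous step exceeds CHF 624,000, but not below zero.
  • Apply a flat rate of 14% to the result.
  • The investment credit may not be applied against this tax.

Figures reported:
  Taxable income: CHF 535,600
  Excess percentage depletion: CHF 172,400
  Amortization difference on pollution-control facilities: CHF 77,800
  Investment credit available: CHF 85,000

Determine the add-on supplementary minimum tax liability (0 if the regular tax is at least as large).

Supplementary minimum tax:
  Adjusted income: CHF 535,600 + CHF 172,400 + CHF 77,800 = CHF 785,800
  Exemption: 20% × (CHF 785,800 − CHF 624,000) = CHF 32,360 ≥ CHF 30,000, so the exemption is fully phased out
  Base: CHF 785,800 − CHF 0 = CHF 785,800
  CHF 785,800 × 14% = CHF 110,012

Regular tax:
  CHF 180,000 × 16% = CHF 28,800
  CHF 49,000 × 28% = CHF 13,720
  CHF 306,600 × 32% = CHF 98,112
  → CHF 140,632
  Less investment credit CHF 85,000 → CHF 55,632

Excess of supplementary minimum tax over regular tax: CHF 110,012 − CHF 55,632 = CHF 54,380.

CHF 54,380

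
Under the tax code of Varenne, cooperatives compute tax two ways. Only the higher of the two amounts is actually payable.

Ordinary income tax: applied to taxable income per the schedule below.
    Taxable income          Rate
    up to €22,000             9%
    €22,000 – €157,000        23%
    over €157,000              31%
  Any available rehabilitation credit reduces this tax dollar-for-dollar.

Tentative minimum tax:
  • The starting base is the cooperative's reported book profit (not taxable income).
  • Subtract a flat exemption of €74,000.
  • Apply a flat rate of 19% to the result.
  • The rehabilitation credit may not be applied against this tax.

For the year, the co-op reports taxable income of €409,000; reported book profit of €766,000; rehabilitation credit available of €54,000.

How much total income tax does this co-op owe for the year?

Ordinary income tax:
  €22,000 × 9% = €1,980
  €135,000 × 23% = €31,050
  €252,000 × 31% = €78,120
  → €111,150
  Less rehabilitation credit €54,000 → €57,150

Tentative minimum tax:
  Base (reported book profit): €766,000
  Less exemption €74,000 → base €692,000
  €692,000 × 19% = €131,480

€131,480 > €57,150, so the tentative minimum tax is the binding amount.

€131,480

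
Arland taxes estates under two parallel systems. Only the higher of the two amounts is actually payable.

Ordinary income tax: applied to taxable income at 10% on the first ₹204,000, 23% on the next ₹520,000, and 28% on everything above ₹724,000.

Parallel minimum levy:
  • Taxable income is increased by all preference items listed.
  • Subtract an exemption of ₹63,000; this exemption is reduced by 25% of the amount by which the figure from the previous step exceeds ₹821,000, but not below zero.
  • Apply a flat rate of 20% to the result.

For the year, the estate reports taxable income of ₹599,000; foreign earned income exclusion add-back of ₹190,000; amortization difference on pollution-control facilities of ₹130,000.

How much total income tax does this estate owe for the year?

₹176,100

Ordinary income tax:
  ₹204,000 × 10% = ₹20,400
  ₹395,000 × 23% = ₹90,850
  → ₹111,250

Parallel minimum levy:
  Adjusted income: ₹599,000 + ₹190,000 + ₹130,000 = ₹919,000
  Exemption: ₹63,000 − 25% × (₹919,000 − ₹821,000) = ₹63,000 − ₹24,500 = ₹38,500
  Base: ₹919,000 − ₹38,500 = ₹880,500
  ₹880,500 × 20% = ₹176,100

₹176,100 > ₹111,250, so the parallel minimum levy is the binding amount.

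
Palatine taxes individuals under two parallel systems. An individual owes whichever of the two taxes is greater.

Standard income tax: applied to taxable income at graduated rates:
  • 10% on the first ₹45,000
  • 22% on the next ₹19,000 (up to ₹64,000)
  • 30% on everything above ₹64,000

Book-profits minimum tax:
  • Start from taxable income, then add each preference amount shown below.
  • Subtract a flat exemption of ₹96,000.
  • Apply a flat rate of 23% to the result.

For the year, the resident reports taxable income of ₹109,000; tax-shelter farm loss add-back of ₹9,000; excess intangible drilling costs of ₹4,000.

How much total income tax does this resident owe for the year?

Standard income tax:
  ₹45,000 × 10% = ₹4,500
  ₹19,000 × 22% = ₹4,180
  ₹45,000 × 30% = ₹13,500
  → ₹22,180

Book-profits minimum tax:
  Adjusted income: ₹109,000 + ₹9,000 + ₹4,000 = ₹122,000
  Less exemption ₹96,000 → base ₹26,000
  ₹26,000 × 23% = ₹5,980

₹22,180 > ₹5,980, so the standard income tax governs.

₹22,180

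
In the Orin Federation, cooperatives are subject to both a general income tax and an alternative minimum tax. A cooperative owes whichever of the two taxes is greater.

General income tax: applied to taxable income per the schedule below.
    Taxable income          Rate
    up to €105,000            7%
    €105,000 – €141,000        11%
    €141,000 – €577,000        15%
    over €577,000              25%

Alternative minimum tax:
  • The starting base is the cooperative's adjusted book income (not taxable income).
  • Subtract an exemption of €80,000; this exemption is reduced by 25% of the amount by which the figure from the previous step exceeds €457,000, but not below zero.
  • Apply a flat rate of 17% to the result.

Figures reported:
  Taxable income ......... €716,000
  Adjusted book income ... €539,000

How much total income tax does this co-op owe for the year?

Alternative minimum tax:
  Base (adjusted book income): €539,000
  Exemption: €80,000 − 25% × (€539,000 − €457,000) = €80,000 − €20,500 = €59,500
  Base: €539,000 − €59,500 = €479,500
  €479,500 × 17% = €81,515

General income tax:
  €105,000 × 7% = €7,350
  €36,000 × 11% = €3,960
  €436,000 × 15% = €65,400
  €139,000 × 25% = €34,750
  → €111,460

€111,460 > €81,515, so the general income tax governs.

€111,460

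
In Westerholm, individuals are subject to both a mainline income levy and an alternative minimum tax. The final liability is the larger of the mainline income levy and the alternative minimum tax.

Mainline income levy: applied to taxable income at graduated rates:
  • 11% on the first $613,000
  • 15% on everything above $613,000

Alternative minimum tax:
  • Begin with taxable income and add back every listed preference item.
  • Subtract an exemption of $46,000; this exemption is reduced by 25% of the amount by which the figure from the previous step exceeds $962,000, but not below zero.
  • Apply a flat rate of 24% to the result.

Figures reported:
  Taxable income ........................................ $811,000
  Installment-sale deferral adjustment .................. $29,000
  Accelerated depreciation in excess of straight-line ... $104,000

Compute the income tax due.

$215,520

Alternative minimum tax:
  Adjusted income: $811,000 + $29,000 + $104,000 = $944,000
  Exemption: $944,000 ≤ $962,000, so full $46,000 applies
  Base: $944,000 − $46,000 = $898,000
  $898,000 × 24% = $215,520

Mainline income levy:
  $613,000 × 11% = $67,430
  $198,000 × 15% = $29,700
  → $97,130

$215,520 > $97,130, so the alternative minimum tax is the binding amount.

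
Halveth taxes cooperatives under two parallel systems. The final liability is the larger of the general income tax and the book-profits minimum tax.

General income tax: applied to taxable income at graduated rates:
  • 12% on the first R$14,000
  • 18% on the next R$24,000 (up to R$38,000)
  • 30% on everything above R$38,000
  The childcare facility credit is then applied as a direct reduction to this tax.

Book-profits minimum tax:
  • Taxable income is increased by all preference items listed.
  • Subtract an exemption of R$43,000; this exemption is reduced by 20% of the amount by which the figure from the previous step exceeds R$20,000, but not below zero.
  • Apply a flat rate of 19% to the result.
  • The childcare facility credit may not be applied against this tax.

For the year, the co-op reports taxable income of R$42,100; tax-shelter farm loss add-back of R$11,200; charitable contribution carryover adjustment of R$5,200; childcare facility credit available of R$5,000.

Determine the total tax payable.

R$4,408

General income tax:
  R$14,000 × 12% = R$1,680
  R$24,000 × 18% = R$4,320
  R$4,100 × 30% = R$1,230
  → R$7,230
  Less childcare facility credit R$5,000 → R$2,230

Book-profits minimum tax:
  Adjusted income: R$42,100 + R$11,200 + R$5,200 = R$58,500
  Exemption: R$43,000 − 20% × (R$58,500 − R$20,000) = R$43,000 − R$7,700 = R$35,300
  Base: R$58,500 − R$35,300 = R$23,200
  R$23,200 × 19% = R$4,408

R$4,408 > R$2,230, so the book-profits minimum tax is the binding amount.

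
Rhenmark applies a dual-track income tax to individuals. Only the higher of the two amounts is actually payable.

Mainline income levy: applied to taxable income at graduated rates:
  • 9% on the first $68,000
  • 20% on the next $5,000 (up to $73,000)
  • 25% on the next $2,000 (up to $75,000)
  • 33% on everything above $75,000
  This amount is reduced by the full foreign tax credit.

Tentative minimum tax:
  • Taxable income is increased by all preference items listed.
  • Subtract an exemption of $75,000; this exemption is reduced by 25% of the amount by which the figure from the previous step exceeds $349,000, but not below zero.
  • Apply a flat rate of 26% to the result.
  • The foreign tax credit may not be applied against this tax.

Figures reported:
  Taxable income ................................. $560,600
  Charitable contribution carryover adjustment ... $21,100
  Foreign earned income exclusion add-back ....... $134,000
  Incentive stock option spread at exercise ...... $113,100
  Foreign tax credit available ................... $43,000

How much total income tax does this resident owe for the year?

$215,488

Mainline income levy:
  $68,000 × 9% = $6,120
  $5,000 × 20% = $1,000
  $2,000 × 25% = $500
  $485,600 × 33% = $160,248
  → $167,868
  Less foreign tax credit $43,000 → $124,868

Tentative minimum tax:
  Adjusted income: $560,600 + $21,100 + $134,000 + $113,100 = $828,800
  Exemption: 25% × ($828,800 − $349,000) = $119,950 ≥ $75,000, so the exemption is fully phased out
  Base: $828,800 − $0 = $828,800
  $828,800 × 26% = $215,488

$215,488 > $124,868, so the tentative minimum tax is the binding amount.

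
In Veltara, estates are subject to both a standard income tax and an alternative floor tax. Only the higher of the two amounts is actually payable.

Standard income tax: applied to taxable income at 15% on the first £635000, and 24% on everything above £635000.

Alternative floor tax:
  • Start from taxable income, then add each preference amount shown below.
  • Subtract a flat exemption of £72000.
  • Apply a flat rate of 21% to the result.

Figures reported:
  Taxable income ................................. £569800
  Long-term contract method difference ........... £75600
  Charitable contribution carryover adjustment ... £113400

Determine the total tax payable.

Standard income tax:
  £569800 × 15% = £85470

Alternative floor tax:
  Adjusted income: £569800 + £75600 + £113400 = £758800
  Less exemption £72000 → base £686800
  £686800 × 21% = £144228

£144228 > £85470, so the alternative floor tax is the binding amount.

£144228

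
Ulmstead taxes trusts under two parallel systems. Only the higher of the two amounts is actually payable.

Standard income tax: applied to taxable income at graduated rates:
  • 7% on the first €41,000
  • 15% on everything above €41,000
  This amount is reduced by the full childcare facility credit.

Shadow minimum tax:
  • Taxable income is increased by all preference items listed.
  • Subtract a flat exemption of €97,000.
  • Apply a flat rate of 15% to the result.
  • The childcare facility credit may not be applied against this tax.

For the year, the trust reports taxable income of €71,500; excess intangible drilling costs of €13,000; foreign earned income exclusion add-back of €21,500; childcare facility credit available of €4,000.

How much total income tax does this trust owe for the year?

Shadow minimum tax:
  Adjusted income: €71,500 + €13,000 + €21,500 = €106,000
  Less exemption €97,000 → base €9,000
  €9,000 × 15% = €1,350

Standard income tax:
  €41,000 × 7% = €2,870
  €30,500 × 15% = €4,575
  → €7,445
  Less childcare facility credit €4,000 → €3,445

€3,445 > €1,350, so the standard income tax governs.

€3,445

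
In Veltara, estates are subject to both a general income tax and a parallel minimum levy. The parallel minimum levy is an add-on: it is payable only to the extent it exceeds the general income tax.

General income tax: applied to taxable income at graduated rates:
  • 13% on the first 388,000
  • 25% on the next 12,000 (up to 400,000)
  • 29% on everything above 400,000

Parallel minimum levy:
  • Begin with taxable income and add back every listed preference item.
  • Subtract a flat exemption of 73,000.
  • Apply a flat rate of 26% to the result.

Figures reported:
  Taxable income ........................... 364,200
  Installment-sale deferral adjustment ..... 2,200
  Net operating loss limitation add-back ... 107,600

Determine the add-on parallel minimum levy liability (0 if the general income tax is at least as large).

General income tax:
  364,200 × 13% = 47,346

Parallel minimum levy:
  Adjusted income: 364,200 + 2,200 + 107,600 = 474,000
  Less exemption 73,000 → base 401,000
  401,000 × 26% = 104,260

Excess of parallel minimum levy over general income tax: 104,260 − 47,346 = 56,914.

56,914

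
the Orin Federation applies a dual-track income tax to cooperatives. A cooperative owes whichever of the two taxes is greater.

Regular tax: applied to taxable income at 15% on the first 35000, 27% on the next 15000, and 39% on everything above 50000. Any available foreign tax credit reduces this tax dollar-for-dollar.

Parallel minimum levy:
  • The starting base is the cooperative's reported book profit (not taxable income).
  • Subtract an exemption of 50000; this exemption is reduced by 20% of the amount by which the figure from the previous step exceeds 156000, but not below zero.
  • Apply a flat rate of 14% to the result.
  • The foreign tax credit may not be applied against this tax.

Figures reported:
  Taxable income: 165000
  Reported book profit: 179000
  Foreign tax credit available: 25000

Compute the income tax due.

29150

Parallel minimum levy:
  Base (reported book profit): 179000
  Exemption: 50000 − 20% × (179000 − 156000) = 50000 − 4600 = 45400
  Base: 179000 − 45400 = 133600
  133600 × 14% = 18704

Regular tax:
  35000 × 15% = 5250
  15000 × 27% = 4050
  115000 × 39% = 44850
  → 54150
  Less foreign tax credit 25000 → 29150

29150 > 18704, so the regular tax governs.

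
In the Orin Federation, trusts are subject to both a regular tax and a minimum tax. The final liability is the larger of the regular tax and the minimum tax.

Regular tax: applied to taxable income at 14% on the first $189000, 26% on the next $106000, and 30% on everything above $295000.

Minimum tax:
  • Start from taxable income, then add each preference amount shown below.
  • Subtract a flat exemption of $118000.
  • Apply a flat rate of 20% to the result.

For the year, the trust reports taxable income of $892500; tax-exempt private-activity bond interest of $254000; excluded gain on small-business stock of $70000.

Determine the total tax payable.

Minimum tax:
  Adjusted income: $892500 + $254000 + $70000 = $1216500
  Less exemption $118000 → base $1098500
  $1098500 × 20% = $219700

Regular tax:
  $189000 × 14% = $26460
  $106000 × 26% = $27560
  $597500 × 30% = $179250
  → $233270

$233270 > $219700, so the regular tax governs.

$233270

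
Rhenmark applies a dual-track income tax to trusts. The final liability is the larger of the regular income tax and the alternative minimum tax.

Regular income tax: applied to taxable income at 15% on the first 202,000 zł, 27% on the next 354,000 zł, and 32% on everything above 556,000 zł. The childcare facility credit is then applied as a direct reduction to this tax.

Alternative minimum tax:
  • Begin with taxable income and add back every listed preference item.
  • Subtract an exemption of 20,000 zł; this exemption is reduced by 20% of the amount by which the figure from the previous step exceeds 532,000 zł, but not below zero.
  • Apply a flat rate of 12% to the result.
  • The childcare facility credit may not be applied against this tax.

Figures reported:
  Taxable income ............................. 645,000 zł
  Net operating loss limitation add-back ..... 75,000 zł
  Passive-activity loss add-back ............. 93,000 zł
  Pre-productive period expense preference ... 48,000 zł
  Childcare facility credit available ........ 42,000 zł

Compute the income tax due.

Alternative minimum tax:
  Adjusted income: 645,000 zł + 75,000 zł + 93,000 zł + 48,000 zł = 861,000 zł
  Exemption: 20% × (861,000 zł − 532,000 zł) = 65,800 zł ≥ 20,000 zł, so the exemption is fully phased out
  Base: 861,000 zł − 0 zł = 861,000 zł
  861,000 zł × 12% = 103,320 zł

Regular income tax:
  202,000 zł × 15% = 30,300 zł
  354,000 zł × 27% = 95,580 zł
  89,000 zł × 32% = 28,480 zł
  → 154,360 zł
  Less childcare facility credit 42,000 zł → 112,360 zł

112,360 zł > 103,320 zł, so the regular income tax governs.

112,360 zł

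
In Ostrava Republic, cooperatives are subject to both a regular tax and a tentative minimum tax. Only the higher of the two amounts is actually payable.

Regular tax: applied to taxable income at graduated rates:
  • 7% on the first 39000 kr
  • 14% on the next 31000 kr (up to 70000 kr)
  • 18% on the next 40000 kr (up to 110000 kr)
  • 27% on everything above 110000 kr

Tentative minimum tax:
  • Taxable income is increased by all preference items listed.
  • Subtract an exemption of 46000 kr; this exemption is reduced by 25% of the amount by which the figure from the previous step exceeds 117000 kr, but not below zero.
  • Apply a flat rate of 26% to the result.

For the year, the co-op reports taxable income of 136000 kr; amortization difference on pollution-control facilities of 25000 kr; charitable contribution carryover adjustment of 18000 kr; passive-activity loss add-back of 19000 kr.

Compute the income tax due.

44785 kr

Tentative minimum tax:
  Adjusted income: 136000 kr + 25000 kr + 18000 kr + 19000 kr = 198000 kr
  Exemption: 46000 kr − 25% × (198000 kr − 117000 kr) = 46000 kr − 20250 kr = 25750 kr
  Base: 198000 kr − 25750 kr = 172250 kr
  172250 kr × 26% = 44785 kr

Regular tax:
  39000 kr × 7% = 2730 kr
  31000 kr × 14% = 4340 kr
  40000 kr × 18% = 7200 kr
  26000 kr × 27% = 7020 kr
  → 21290 kr

44785 kr > 21290 kr, so the tentative minimum tax is the binding amount.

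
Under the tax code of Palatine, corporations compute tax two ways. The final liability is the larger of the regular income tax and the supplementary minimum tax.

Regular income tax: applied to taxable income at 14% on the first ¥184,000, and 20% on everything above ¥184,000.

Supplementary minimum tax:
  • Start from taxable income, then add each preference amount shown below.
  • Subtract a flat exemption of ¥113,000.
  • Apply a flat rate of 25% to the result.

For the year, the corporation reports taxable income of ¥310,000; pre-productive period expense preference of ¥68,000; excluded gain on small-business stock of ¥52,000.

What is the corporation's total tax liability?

¥79,250

Supplementary minimum tax:
  Adjusted income: ¥310,000 + ¥68,000 + ¥52,000 = ¥430,000
  Less exemption ¥113,000 → base ¥317,000
  ¥317,000 × 25% = ¥79,250

Regular income tax:
  ¥184,000 × 14% = ¥25,760
  ¥126,000 × 20% = ¥25,200
  → ¥50,960

¥79,250 > ¥50,960, so the supplementary minimum tax is the binding amount.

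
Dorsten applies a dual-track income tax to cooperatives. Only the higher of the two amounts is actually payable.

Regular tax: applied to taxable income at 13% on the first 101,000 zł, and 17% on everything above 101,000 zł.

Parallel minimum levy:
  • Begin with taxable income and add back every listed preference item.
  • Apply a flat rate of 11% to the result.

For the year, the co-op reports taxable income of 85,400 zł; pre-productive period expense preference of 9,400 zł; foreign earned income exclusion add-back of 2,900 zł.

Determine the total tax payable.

11,102 zł

Parallel minimum levy:
  Adjusted income: 85,400 zł + 9,400 zł + 2,900 zł = 97,700 zł
  97,700 zł × 11% = 10,747 zł

Regular tax:
  85,400 zł × 13% = 11,102 zł

11,102 zł > 10,747 zł, so the regular tax governs.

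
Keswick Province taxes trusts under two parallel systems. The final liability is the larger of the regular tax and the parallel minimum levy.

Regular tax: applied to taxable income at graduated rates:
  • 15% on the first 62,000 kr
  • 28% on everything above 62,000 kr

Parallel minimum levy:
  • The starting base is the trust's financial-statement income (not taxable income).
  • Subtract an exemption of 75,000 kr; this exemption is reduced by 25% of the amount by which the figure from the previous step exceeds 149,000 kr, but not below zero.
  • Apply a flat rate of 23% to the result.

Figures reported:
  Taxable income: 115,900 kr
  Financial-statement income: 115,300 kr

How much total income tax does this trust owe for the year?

Regular tax:
  62,000 kr × 15% = 9,300 kr
  53,900 kr × 28% = 15,092 kr
  → 24,392 kr

Parallel minimum levy:
  Base (financial-statement income): 115,300 kr
  Exemption: 115,300 kr ≤ 149,000 kr, so full 75,000 kr applies
  Base: 115,300 kr − 75,000 kr = 40,300 kr
  40,300 kr × 23% = 9,269 kr

24,392 kr > 9,269 kr, so the regular tax governs.

24,392 kr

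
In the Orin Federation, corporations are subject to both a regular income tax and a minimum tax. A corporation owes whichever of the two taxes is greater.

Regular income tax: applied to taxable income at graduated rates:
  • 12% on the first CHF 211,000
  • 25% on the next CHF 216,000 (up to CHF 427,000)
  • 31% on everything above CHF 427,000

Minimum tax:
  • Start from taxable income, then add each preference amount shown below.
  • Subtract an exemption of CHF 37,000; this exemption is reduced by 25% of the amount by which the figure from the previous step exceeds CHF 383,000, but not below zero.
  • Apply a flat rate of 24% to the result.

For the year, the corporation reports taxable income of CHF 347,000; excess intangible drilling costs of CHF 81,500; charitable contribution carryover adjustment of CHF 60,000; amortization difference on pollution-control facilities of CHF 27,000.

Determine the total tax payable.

Minimum tax:
  Adjusted income: CHF 347,000 + CHF 81,500 + CHF 60,000 + CHF 27,000 = CHF 515,500
  Exemption: CHF 37,000 − 25% × (CHF 515,500 − CHF 383,000) = CHF 37,000 − CHF 33,125 = CHF 3,875
  Base: CHF 515,500 − CHF 3,875 = CHF 511,625
  CHF 511,625 × 24% = CHF 122,790

Regular income tax:
  CHF 211,000 × 12% = CHF 25,320
  CHF 136,000 × 25% = CHF 34,000
  → CHF 59,320

CHF 122,790 > CHF 59,320, so the minimum tax is the binding amount.

CHF 122,790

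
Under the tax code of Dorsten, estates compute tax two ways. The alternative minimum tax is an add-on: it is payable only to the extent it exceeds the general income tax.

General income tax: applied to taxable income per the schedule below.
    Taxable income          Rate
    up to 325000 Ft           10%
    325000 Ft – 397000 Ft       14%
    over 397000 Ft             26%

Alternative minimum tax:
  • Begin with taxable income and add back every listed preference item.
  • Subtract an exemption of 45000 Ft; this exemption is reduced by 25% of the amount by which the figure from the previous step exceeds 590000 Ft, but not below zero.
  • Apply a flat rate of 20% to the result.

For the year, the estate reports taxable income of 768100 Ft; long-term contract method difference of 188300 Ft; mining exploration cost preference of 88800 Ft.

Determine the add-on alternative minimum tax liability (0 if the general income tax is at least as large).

69974 Ft

Alternative minimum tax:
  Adjusted income: 768100 Ft + 188300 Ft + 88800 Ft = 1045200 Ft
  Exemption: 25% × (1045200 Ft − 590000 Ft) = 113800 Ft ≥ 45000 Ft, so the exemption is fully phased out
  Base: 1045200 Ft − 0 Ft = 1045200 Ft
  1045200 Ft × 20% = 209040 Ft

General income tax:
  325000 Ft × 10% = 32500 Ft
  72000 Ft × 14% = 10080 Ft
  371100 Ft × 26% = 96486 Ft
  → 139066 Ft

Excess of alternative minimum tax over general income tax: 209040 Ft − 139066 Ft = 69974 Ft.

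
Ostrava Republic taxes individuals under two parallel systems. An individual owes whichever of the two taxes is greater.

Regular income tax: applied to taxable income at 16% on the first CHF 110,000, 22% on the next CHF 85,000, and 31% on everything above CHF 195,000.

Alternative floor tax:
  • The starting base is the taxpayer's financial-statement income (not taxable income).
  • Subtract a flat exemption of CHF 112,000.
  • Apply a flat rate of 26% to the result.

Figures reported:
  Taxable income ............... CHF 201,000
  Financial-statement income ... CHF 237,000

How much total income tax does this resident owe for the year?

CHF 38,160

Alternative floor tax:
  Base (financial-statement income): CHF 237,000
  Less exemption CHF 112,000 → base CHF 125,000
  CHF 125,000 × 26% = CHF 32,500

Regular income tax:
  CHF 110,000 × 16% = CHF 17,600
  CHF 85,000 × 22% = CHF 18,700
  CHF 6,000 × 31% = CHF 1,860
  → CHF 38,160

CHF 38,160 > CHF 32,500, so the regular income tax governs.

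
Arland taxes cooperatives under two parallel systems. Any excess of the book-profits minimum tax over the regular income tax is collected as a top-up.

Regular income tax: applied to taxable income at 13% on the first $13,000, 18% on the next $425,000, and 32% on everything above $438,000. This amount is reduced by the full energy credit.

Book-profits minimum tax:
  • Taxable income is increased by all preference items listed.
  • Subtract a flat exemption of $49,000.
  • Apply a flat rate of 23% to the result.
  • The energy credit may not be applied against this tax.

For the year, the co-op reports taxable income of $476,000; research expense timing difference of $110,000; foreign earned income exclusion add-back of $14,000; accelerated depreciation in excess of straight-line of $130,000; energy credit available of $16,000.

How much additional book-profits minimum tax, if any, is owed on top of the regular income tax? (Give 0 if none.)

$82,280

Regular income tax:
  $13,000 × 13% = $1,690
  $425,000 × 18% = $76,500
  $38,000 × 32% = $12,160
  → $90,350
  Less energy credit $16,000 → $74,350

Book-profits minimum tax:
  Adjusted income: $476,000 + $110,000 + $14,000 + $130,000 = $730,000
  Less exemption $49,000 → base $681,000
  $681,000 × 23% = $156,630

Excess of book-profits minimum tax over regular income tax: $156,630 − $74,350 = $82,280.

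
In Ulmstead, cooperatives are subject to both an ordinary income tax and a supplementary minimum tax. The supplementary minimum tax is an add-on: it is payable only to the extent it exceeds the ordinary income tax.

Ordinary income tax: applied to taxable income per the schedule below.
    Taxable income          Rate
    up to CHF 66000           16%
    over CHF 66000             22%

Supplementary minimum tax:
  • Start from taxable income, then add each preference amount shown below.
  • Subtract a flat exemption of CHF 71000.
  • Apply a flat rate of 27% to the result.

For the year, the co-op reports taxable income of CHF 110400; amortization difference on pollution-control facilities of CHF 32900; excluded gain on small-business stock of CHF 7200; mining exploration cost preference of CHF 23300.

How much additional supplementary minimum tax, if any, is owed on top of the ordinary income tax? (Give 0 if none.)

CHF 7428

Ordinary income tax:
  CHF 66000 × 16% = CHF 10560
  CHF 44400 × 22% = CHF 9768
  → CHF 20328

Supplementary minimum tax:
  Adjusted income: CHF 110400 + CHF 32900 + CHF 7200 + CHF 23300 = CHF 173800
  Less exemption CHF 71000 → base CHF 102800
  CHF 102800 × 27% = CHF 27756

Excess of supplementary minimum tax over ordinary income tax: CHF 27756 − CHF 20328 = CHF 7428.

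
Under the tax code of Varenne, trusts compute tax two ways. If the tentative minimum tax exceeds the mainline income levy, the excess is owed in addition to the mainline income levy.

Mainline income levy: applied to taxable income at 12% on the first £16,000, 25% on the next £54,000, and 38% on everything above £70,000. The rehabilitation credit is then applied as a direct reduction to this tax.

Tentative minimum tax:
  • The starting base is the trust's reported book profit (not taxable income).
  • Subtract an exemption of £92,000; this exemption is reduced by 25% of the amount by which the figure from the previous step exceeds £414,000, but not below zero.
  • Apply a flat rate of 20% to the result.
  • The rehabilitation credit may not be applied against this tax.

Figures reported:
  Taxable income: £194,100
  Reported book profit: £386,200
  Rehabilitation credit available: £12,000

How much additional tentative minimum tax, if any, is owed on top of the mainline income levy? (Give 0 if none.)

Tentative minimum tax:
  Base (reported book profit): £386,200
  Exemption: £386,200 ≤ £414,000, so full £92,000 applies
  Base: £386,200 − £92,000 = £294,200
  £294,200 × 20% = £58,840

Mainline income levy:
  £16,000 × 12% = £1,920
  £54,000 × 25% = £13,500
  £124,100 × 38% = £47,158
  → £62,578
  Less rehabilitation credit £12,000 → £50,578

Excess of tentative minimum tax over mainline income levy: £58,840 − £50,578 = £8,262.

£8,262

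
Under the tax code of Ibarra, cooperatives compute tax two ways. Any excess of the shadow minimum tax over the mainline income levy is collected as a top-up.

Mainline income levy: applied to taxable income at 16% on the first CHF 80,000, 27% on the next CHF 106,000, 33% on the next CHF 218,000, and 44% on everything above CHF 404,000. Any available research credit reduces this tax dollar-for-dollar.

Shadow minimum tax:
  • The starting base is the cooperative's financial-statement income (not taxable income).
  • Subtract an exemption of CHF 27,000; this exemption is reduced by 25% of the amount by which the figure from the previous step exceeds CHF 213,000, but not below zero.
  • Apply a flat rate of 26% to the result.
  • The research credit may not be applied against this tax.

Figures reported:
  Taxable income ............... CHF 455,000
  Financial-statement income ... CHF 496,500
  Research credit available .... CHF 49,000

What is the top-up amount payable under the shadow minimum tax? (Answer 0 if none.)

CHF 42,290

Shadow minimum tax:
  Base (financial-statement income): CHF 496,500
  Exemption: 25% × (CHF 496,500 − CHF 213,000) = CHF 70,875 ≥ CHF 27,000, so the exemption is fully phased out
  Base: CHF 496,500 − CHF 0 = CHF 496,500
  CHF 496,500 × 26% = CHF 129,090

Mainline income levy:
  CHF 80,000 × 16% = CHF 12,800
  CHF 106,000 × 27% = CHF 28,620
  CHF 218,000 × 33% = CHF 71,940
  CHF 51,000 × 44% = CHF 22,440
  → CHF 135,800
  Less research credit CHF 49,000 → CHF 86,800

Excess of shadow minimum tax over mainline income levy: CHF 129,090 − CHF 86,800 = CHF 42,290.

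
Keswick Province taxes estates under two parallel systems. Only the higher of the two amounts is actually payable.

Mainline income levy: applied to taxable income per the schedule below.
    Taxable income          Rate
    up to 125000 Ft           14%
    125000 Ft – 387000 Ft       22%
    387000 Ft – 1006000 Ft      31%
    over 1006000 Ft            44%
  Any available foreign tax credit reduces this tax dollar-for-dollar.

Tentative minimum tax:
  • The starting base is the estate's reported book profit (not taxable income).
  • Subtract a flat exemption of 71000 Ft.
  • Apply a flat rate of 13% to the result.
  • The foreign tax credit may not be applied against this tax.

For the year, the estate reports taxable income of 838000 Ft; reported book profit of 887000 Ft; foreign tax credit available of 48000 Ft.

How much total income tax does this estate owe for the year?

Mainline income levy:
  125000 Ft × 14% = 17500 Ft
  262000 Ft × 22% = 57640 Ft
  451000 Ft × 31% = 139810 Ft
  → 214950 Ft
  Less foreign tax credit 48000 Ft → 166950 Ft

Tentative minimum tax:
  Base (reported book profit): 887000 Ft
  Less exemption 71000 Ft → base 816000 Ft
  816000 Ft × 13% = 106080 Ft

166950 Ft > 106080 Ft, so the mainline income levy governs.

166950 Ft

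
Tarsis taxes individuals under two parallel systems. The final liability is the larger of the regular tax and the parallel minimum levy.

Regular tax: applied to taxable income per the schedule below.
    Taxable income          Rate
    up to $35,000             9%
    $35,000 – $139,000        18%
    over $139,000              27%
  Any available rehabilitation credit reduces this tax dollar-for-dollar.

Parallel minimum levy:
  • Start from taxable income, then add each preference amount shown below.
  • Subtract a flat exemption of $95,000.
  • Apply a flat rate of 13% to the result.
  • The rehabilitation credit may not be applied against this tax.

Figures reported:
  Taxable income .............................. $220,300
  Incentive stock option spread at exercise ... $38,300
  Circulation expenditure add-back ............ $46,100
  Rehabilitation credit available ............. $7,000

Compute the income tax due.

$36,821

Regular tax:
  $35,000 × 9% = $3,150
  $104,000 × 18% = $18,720
  $81,300 × 27% = $21,951
  → $43,821
  Less rehabilitation credit $7,000 → $36,821

Parallel minimum levy:
  Adjusted income: $220,300 + $38,300 + $46,100 = $304,700
  Less exemption $95,000 → base $209,700
  $209,700 × 13% = $27,261

$36,821 > $27,261, so the regular tax governs.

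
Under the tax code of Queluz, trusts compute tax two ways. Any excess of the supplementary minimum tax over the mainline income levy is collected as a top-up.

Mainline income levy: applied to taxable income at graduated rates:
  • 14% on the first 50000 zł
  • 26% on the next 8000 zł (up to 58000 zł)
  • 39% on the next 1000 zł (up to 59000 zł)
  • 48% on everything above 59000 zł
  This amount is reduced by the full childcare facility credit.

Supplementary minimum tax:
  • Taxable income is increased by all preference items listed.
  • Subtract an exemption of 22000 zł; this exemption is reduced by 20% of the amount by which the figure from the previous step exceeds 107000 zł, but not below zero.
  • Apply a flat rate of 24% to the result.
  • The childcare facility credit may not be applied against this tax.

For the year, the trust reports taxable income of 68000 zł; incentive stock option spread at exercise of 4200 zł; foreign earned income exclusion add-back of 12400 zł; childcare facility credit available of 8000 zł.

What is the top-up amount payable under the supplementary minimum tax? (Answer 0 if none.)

9234 zł

Supplementary minimum tax:
  Adjusted income: 68000 zł + 4200 zł + 12400 zł = 84600 zł
  Exemption: 84600 zł ≤ 107000 zł, so full 22000 zł applies
  Base: 84600 zł − 22000 zł = 62600 zł
  62600 zł × 24% = 15024 zł

Mainline income levy:
  50000 zł × 14% = 7000 zł
  8000 zł × 26% = 2080 zł
  1000 zł × 39% = 390 zł
  9000 zł × 48% = 4320 zł
  → 13790 zł
  Less childcare facility credit 8000 zł → 5790 zł

Excess of supplementary minimum tax over mainline income levy: 15024 zł − 5790 zł = 9234 zł.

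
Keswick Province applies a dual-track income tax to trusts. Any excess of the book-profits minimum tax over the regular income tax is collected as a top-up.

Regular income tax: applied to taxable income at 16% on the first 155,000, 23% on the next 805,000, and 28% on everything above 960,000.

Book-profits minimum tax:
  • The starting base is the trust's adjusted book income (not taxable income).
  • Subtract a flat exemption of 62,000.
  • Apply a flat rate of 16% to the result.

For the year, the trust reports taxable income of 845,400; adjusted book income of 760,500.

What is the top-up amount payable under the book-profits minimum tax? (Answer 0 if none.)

0

Regular income tax:
  155,000 × 16% = 24,800
  690,400 × 23% = 158,792
  → 183,592

Book-profits minimum tax:
  Base (adjusted book income): 760,500
  Less exemption 62,000 → base 698,500
  698,500 × 16% = 111,760

111,760 ≤ 183,592, so no add-on is due.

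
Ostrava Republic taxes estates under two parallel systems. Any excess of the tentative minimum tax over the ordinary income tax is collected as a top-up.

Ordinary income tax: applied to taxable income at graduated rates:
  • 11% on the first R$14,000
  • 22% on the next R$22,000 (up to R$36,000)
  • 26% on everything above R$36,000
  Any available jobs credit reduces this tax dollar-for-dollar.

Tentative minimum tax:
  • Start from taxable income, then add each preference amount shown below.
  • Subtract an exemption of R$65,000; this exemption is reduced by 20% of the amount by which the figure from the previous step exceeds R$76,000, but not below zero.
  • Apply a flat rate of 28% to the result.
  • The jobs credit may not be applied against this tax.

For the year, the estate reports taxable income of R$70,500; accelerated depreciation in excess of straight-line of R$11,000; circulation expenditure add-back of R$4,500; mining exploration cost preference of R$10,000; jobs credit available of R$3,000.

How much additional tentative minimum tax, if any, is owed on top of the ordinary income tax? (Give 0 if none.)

Ordinary income tax:
  R$14,000 × 11% = R$1,540
  R$22,000 × 22% = R$4,840
  R$34,500 × 26% = R$8,970
  → R$15,350
  Less jobs credit R$3,000 → R$12,350

Tentative minimum tax:
  Adjusted income: R$70,500 + R$11,000 + R$4,500 + R$10,000 = R$96,000
  Exemption: R$65,000 − 20% × (R$96,000 − R$76,000) = R$65,000 − R$4,000 = R$61,000
  Base: R$96,000 − R$61,000 = R$35,000
  R$35,000 × 28% = R$9,800

R$9,800 ≤ R$12,350, so no add-on is due.

R$0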